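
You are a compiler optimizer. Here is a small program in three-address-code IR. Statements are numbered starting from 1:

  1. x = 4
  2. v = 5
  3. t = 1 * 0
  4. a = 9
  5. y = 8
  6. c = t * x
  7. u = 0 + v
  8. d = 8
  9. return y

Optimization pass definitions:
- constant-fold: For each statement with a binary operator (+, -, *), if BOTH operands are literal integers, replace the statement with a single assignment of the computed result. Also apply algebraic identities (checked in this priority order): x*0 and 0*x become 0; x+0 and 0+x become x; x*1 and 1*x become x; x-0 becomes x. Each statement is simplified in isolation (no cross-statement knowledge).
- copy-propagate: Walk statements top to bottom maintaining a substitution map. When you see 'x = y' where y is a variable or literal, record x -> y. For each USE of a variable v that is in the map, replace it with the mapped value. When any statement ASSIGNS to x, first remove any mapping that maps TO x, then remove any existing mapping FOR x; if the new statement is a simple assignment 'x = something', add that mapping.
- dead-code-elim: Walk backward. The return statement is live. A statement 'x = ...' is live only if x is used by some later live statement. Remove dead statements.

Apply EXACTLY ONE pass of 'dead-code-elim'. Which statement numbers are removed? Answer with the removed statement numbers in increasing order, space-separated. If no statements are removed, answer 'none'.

Answer: 1 2 3 4 6 7 8

Derivation:
Backward liveness scan:
Stmt 1 'x = 4': DEAD (x not in live set [])
Stmt 2 'v = 5': DEAD (v not in live set [])
Stmt 3 't = 1 * 0': DEAD (t not in live set [])
Stmt 4 'a = 9': DEAD (a not in live set [])
Stmt 5 'y = 8': KEEP (y is live); live-in = []
Stmt 6 'c = t * x': DEAD (c not in live set ['y'])
Stmt 7 'u = 0 + v': DEAD (u not in live set ['y'])
Stmt 8 'd = 8': DEAD (d not in live set ['y'])
Stmt 9 'return y': KEEP (return); live-in = ['y']
Removed statement numbers: [1, 2, 3, 4, 6, 7, 8]
Surviving IR:
  y = 8
  return y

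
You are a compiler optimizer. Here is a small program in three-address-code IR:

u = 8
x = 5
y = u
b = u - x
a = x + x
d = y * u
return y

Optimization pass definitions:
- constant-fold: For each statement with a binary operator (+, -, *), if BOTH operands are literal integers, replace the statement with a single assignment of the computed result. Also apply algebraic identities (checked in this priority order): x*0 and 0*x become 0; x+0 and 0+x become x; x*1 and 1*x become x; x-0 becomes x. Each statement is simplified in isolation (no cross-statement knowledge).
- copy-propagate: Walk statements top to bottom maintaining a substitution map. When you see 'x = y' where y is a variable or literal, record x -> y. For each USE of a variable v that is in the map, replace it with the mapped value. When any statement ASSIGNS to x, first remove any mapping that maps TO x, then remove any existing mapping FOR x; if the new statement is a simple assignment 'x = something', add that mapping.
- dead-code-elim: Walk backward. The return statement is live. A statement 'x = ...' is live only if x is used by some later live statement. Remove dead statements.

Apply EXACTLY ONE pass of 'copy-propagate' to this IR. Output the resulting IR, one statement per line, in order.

Applying copy-propagate statement-by-statement:
  [1] u = 8  (unchanged)
  [2] x = 5  (unchanged)
  [3] y = u  -> y = 8
  [4] b = u - x  -> b = 8 - 5
  [5] a = x + x  -> a = 5 + 5
  [6] d = y * u  -> d = 8 * 8
  [7] return y  -> return 8
Result (7 stmts):
  u = 8
  x = 5
  y = 8
  b = 8 - 5
  a = 5 + 5
  d = 8 * 8
  return 8

Answer: u = 8
x = 5
y = 8
b = 8 - 5
a = 5 + 5
d = 8 * 8
return 8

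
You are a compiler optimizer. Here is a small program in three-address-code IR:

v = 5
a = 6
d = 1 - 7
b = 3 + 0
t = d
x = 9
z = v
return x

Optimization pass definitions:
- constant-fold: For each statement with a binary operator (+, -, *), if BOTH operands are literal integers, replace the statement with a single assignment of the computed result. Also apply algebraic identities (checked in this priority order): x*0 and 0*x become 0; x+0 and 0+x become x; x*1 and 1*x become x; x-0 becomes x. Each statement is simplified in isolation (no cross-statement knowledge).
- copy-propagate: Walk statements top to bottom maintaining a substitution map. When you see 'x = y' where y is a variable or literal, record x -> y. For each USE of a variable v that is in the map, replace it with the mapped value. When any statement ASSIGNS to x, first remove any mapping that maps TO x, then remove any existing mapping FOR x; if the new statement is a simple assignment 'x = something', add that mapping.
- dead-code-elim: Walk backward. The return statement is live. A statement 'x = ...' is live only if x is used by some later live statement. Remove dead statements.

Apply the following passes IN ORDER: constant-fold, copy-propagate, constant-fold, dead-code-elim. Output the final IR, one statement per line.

Answer: return 9

Derivation:
Initial IR:
  v = 5
  a = 6
  d = 1 - 7
  b = 3 + 0
  t = d
  x = 9
  z = v
  return x
After constant-fold (8 stmts):
  v = 5
  a = 6
  d = -6
  b = 3
  t = d
  x = 9
  z = v
  return x
After copy-propagate (8 stmts):
  v = 5
  a = 6
  d = -6
  b = 3
  t = -6
  x = 9
  z = 5
  return 9
After constant-fold (8 stmts):
  v = 5
  a = 6
  d = -6
  b = 3
  t = -6
  x = 9
  z = 5
  return 9
After dead-code-elim (1 stmts):
  return 9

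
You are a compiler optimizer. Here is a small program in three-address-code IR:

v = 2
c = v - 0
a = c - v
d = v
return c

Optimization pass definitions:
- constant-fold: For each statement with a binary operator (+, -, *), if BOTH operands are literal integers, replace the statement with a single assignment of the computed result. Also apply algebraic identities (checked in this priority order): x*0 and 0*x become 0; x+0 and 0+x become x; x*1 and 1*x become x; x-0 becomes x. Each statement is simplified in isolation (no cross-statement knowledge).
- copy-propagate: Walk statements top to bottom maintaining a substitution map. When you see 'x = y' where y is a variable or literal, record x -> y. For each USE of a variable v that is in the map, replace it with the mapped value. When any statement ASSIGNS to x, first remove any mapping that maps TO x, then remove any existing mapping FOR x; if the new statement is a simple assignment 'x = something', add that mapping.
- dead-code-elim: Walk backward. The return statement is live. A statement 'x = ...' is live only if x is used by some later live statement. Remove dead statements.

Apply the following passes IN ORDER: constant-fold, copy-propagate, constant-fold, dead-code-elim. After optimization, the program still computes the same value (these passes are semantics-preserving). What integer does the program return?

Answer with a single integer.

Answer: 2

Derivation:
Initial IR:
  v = 2
  c = v - 0
  a = c - v
  d = v
  return c
After constant-fold (5 stmts):
  v = 2
  c = v
  a = c - v
  d = v
  return c
After copy-propagate (5 stmts):
  v = 2
  c = 2
  a = 2 - 2
  d = 2
  return 2
After constant-fold (5 stmts):
  v = 2
  c = 2
  a = 0
  d = 2
  return 2
After dead-code-elim (1 stmts):
  return 2
Evaluate:
  v = 2  =>  v = 2
  c = v - 0  =>  c = 2
  a = c - v  =>  a = 0
  d = v  =>  d = 2
  return c = 2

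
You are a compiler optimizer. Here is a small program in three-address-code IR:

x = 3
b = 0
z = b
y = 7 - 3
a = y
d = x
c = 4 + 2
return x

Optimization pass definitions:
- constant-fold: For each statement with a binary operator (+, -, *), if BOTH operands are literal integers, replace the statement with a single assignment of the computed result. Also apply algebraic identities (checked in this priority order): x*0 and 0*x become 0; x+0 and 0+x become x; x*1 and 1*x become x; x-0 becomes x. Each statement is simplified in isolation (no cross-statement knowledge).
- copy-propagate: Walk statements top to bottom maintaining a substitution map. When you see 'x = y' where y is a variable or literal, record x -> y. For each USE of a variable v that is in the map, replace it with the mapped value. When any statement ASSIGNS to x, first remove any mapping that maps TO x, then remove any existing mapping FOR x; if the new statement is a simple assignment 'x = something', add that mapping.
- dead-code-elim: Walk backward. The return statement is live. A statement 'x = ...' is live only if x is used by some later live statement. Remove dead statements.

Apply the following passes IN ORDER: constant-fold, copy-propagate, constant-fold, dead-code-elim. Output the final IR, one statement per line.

Answer: return 3

Derivation:
Initial IR:
  x = 3
  b = 0
  z = b
  y = 7 - 3
  a = y
  d = x
  c = 4 + 2
  return x
After constant-fold (8 stmts):
  x = 3
  b = 0
  z = b
  y = 4
  a = y
  d = x
  c = 6
  return x
After copy-propagate (8 stmts):
  x = 3
  b = 0
  z = 0
  y = 4
  a = 4
  d = 3
  c = 6
  return 3
After constant-fold (8 stmts):
  x = 3
  b = 0
  z = 0
  y = 4
  a = 4
  d = 3
  c = 6
  return 3
After dead-code-elim (1 stmts):
  return 3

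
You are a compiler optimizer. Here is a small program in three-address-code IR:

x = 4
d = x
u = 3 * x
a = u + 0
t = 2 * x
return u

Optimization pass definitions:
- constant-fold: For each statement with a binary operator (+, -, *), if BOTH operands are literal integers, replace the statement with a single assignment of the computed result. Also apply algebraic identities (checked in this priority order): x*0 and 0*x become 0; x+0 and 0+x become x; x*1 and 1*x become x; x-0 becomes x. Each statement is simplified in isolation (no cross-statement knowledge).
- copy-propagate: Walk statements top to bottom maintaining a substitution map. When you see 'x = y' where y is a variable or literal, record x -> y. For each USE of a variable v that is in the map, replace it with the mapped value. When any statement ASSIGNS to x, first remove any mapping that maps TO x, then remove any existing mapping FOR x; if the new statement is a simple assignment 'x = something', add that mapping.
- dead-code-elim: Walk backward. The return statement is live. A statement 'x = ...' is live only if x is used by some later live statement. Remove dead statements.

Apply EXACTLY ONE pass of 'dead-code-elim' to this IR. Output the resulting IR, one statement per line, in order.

Answer: x = 4
u = 3 * x
return u

Derivation:
Applying dead-code-elim statement-by-statement:
  [6] return u  -> KEEP (return); live=['u']
  [5] t = 2 * x  -> DEAD (t not live)
  [4] a = u + 0  -> DEAD (a not live)
  [3] u = 3 * x  -> KEEP; live=['x']
  [2] d = x  -> DEAD (d not live)
  [1] x = 4  -> KEEP; live=[]
Result (3 stmts):
  x = 4
  u = 3 * x
  return u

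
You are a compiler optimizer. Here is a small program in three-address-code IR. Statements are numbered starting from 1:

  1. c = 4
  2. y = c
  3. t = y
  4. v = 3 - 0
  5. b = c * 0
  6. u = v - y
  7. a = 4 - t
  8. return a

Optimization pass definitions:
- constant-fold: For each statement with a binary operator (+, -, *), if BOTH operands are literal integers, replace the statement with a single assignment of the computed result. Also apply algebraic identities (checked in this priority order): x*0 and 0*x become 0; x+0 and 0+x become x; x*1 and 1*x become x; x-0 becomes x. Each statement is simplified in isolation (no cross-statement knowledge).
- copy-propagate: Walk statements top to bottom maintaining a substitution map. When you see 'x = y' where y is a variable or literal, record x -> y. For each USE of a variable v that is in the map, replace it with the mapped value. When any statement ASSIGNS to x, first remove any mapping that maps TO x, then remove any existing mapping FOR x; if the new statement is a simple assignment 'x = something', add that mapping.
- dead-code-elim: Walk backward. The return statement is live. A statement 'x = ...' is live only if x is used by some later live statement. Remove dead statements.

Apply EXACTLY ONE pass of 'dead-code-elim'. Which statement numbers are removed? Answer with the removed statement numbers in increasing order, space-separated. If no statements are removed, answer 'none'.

Backward liveness scan:
Stmt 1 'c = 4': KEEP (c is live); live-in = []
Stmt 2 'y = c': KEEP (y is live); live-in = ['c']
Stmt 3 't = y': KEEP (t is live); live-in = ['y']
Stmt 4 'v = 3 - 0': DEAD (v not in live set ['t'])
Stmt 5 'b = c * 0': DEAD (b not in live set ['t'])
Stmt 6 'u = v - y': DEAD (u not in live set ['t'])
Stmt 7 'a = 4 - t': KEEP (a is live); live-in = ['t']
Stmt 8 'return a': KEEP (return); live-in = ['a']
Removed statement numbers: [4, 5, 6]
Surviving IR:
  c = 4
  y = c
  t = y
  a = 4 - t
  return a

Answer: 4 5 6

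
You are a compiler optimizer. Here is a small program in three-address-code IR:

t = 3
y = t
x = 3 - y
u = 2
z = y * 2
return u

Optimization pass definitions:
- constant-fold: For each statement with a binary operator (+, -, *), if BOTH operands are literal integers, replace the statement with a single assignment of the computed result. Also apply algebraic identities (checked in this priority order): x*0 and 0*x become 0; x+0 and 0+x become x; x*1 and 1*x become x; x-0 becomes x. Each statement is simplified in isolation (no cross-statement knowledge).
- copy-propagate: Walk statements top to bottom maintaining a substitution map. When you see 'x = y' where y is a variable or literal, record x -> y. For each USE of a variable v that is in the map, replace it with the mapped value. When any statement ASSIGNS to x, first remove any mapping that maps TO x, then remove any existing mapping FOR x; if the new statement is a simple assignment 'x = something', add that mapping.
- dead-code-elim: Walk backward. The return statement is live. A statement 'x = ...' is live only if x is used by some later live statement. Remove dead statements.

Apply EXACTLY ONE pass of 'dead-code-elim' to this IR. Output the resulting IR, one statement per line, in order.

Answer: u = 2
return u

Derivation:
Applying dead-code-elim statement-by-statement:
  [6] return u  -> KEEP (return); live=['u']
  [5] z = y * 2  -> DEAD (z not live)
  [4] u = 2  -> KEEP; live=[]
  [3] x = 3 - y  -> DEAD (x not live)
  [2] y = t  -> DEAD (y not live)
  [1] t = 3  -> DEAD (t not live)
Result (2 stmts):
  u = 2
  return u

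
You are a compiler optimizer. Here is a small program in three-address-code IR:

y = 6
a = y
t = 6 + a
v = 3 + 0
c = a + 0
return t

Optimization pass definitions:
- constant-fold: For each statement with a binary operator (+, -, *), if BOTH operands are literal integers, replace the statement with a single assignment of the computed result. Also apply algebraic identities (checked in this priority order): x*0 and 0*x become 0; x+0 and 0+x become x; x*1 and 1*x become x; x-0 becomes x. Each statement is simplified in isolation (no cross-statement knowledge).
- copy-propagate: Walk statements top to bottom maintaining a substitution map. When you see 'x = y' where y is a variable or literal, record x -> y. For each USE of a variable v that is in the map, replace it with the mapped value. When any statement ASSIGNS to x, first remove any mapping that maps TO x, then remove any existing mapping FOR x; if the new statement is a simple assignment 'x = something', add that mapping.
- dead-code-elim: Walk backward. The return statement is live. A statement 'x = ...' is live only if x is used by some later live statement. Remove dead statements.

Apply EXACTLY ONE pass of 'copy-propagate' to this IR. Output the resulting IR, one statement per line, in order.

Applying copy-propagate statement-by-statement:
  [1] y = 6  (unchanged)
  [2] a = y  -> a = 6
  [3] t = 6 + a  -> t = 6 + 6
  [4] v = 3 + 0  (unchanged)
  [5] c = a + 0  -> c = 6 + 0
  [6] return t  (unchanged)
Result (6 stmts):
  y = 6
  a = 6
  t = 6 + 6
  v = 3 + 0
  c = 6 + 0
  return t

Answer: y = 6
a = 6
t = 6 + 6
v = 3 + 0
c = 6 + 0
return t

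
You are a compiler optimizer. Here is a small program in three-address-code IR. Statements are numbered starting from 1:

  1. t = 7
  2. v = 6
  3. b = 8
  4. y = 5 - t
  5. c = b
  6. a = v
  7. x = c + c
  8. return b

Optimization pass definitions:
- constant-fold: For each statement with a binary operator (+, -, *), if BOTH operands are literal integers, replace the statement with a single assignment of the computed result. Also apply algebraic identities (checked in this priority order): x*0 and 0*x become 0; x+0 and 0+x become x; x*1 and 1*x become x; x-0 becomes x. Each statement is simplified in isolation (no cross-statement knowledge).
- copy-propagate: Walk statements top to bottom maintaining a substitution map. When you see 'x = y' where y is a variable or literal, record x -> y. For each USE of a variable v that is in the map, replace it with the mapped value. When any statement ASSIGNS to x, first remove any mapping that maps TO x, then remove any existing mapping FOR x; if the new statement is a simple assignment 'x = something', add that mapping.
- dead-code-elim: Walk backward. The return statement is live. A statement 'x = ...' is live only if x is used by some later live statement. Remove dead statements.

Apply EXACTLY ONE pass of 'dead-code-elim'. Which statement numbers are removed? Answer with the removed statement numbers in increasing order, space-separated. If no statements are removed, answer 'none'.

Backward liveness scan:
Stmt 1 't = 7': DEAD (t not in live set [])
Stmt 2 'v = 6': DEAD (v not in live set [])
Stmt 3 'b = 8': KEEP (b is live); live-in = []
Stmt 4 'y = 5 - t': DEAD (y not in live set ['b'])
Stmt 5 'c = b': DEAD (c not in live set ['b'])
Stmt 6 'a = v': DEAD (a not in live set ['b'])
Stmt 7 'x = c + c': DEAD (x not in live set ['b'])
Stmt 8 'return b': KEEP (return); live-in = ['b']
Removed statement numbers: [1, 2, 4, 5, 6, 7]
Surviving IR:
  b = 8
  return b

Answer: 1 2 4 5 6 7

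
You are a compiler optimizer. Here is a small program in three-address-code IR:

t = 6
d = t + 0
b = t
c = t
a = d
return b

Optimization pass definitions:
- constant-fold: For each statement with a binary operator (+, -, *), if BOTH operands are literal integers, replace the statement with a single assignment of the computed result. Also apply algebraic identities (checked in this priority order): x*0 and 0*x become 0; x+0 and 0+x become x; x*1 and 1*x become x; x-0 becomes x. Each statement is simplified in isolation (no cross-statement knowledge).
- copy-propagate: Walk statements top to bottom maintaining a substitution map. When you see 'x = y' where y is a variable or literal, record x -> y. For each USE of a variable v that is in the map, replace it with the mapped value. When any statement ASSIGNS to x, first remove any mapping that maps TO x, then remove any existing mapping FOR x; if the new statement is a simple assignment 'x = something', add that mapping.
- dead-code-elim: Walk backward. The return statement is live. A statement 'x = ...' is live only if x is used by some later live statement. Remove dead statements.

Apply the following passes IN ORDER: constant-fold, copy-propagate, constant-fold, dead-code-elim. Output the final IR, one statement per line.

Initial IR:
  t = 6
  d = t + 0
  b = t
  c = t
  a = d
  return b
After constant-fold (6 stmts):
  t = 6
  d = t
  b = t
  c = t
  a = d
  return b
After copy-propagate (6 stmts):
  t = 6
  d = 6
  b = 6
  c = 6
  a = 6
  return 6
After constant-fold (6 stmts):
  t = 6
  d = 6
  b = 6
  c = 6
  a = 6
  return 6
After dead-code-elim (1 stmts):
  return 6

Answer: return 6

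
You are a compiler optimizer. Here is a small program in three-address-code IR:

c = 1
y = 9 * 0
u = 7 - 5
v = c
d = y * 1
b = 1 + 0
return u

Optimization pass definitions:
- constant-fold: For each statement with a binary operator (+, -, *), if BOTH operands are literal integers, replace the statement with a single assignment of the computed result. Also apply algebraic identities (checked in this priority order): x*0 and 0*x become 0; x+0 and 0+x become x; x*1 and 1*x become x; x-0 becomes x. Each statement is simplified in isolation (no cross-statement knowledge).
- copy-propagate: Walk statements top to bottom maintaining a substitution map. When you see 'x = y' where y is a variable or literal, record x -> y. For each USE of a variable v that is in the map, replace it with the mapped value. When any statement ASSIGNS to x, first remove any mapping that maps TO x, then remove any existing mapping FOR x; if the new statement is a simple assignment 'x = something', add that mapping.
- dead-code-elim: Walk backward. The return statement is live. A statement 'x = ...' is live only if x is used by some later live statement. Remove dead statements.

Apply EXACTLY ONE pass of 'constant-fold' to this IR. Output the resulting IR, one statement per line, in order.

Answer: c = 1
y = 0
u = 2
v = c
d = y
b = 1
return u

Derivation:
Applying constant-fold statement-by-statement:
  [1] c = 1  (unchanged)
  [2] y = 9 * 0  -> y = 0
  [3] u = 7 - 5  -> u = 2
  [4] v = c  (unchanged)
  [5] d = y * 1  -> d = y
  [6] b = 1 + 0  -> b = 1
  [7] return u  (unchanged)
Result (7 stmts):
  c = 1
  y = 0
  u = 2
  v = c
  d = y
  b = 1
  return u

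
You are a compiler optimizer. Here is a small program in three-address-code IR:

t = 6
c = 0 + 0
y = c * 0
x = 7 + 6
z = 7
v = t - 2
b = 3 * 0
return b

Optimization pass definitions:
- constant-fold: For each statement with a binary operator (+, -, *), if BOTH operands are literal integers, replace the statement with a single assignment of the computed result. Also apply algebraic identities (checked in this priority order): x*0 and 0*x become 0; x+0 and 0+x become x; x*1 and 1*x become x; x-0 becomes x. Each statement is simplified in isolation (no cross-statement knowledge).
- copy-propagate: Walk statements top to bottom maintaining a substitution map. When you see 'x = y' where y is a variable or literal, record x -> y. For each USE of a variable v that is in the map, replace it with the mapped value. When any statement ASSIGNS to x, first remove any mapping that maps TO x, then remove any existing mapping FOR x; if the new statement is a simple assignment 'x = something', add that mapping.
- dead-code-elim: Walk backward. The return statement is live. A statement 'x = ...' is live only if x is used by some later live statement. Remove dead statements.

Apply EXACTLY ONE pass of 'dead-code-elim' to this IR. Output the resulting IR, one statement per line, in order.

Applying dead-code-elim statement-by-statement:
  [8] return b  -> KEEP (return); live=['b']
  [7] b = 3 * 0  -> KEEP; live=[]
  [6] v = t - 2  -> DEAD (v not live)
  [5] z = 7  -> DEAD (z not live)
  [4] x = 7 + 6  -> DEAD (x not live)
  [3] y = c * 0  -> DEAD (y not live)
  [2] c = 0 + 0  -> DEAD (c not live)
  [1] t = 6  -> DEAD (t not live)
Result (2 stmts):
  b = 3 * 0
  return b

Answer: b = 3 * 0
return b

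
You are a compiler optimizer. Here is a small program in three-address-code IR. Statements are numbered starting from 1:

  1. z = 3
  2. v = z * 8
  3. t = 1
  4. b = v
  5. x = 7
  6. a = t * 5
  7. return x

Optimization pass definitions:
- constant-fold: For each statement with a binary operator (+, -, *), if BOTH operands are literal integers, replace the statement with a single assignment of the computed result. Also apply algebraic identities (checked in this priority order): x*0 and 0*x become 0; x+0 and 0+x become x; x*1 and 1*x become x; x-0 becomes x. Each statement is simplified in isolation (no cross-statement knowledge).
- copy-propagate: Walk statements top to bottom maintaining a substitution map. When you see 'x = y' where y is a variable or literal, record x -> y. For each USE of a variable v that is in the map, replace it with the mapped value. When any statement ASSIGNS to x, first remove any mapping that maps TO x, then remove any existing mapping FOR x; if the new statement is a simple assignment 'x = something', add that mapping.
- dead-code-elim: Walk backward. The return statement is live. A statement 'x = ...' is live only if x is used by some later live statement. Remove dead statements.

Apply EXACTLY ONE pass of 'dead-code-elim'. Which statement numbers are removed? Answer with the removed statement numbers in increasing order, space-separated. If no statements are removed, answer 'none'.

Answer: 1 2 3 4 6

Derivation:
Backward liveness scan:
Stmt 1 'z = 3': DEAD (z not in live set [])
Stmt 2 'v = z * 8': DEAD (v not in live set [])
Stmt 3 't = 1': DEAD (t not in live set [])
Stmt 4 'b = v': DEAD (b not in live set [])
Stmt 5 'x = 7': KEEP (x is live); live-in = []
Stmt 6 'a = t * 5': DEAD (a not in live set ['x'])
Stmt 7 'return x': KEEP (return); live-in = ['x']
Removed statement numbers: [1, 2, 3, 4, 6]
Surviving IR:
  x = 7
  return x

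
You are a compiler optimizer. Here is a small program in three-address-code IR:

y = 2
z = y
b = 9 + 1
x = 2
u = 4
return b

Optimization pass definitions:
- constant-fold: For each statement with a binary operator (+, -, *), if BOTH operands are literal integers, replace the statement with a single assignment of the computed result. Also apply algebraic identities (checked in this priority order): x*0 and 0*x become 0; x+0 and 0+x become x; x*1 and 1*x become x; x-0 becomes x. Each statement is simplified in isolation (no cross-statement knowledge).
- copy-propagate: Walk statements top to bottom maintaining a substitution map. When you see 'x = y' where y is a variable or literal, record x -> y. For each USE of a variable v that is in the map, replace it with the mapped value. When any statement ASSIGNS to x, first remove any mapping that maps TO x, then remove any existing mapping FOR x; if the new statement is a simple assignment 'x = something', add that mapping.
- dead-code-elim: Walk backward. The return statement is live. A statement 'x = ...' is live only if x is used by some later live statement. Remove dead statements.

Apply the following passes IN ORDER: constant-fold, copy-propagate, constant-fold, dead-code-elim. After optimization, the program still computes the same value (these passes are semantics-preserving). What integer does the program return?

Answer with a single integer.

Initial IR:
  y = 2
  z = y
  b = 9 + 1
  x = 2
  u = 4
  return b
After constant-fold (6 stmts):
  y = 2
  z = y
  b = 10
  x = 2
  u = 4
  return b
After copy-propagate (6 stmts):
  y = 2
  z = 2
  b = 10
  x = 2
  u = 4
  return 10
After constant-fold (6 stmts):
  y = 2
  z = 2
  b = 10
  x = 2
  u = 4
  return 10
After dead-code-elim (1 stmts):
  return 10
Evaluate:
  y = 2  =>  y = 2
  z = y  =>  z = 2
  b = 9 + 1  =>  b = 10
  x = 2  =>  x = 2
  u = 4  =>  u = 4
  return b = 10

Answer: 10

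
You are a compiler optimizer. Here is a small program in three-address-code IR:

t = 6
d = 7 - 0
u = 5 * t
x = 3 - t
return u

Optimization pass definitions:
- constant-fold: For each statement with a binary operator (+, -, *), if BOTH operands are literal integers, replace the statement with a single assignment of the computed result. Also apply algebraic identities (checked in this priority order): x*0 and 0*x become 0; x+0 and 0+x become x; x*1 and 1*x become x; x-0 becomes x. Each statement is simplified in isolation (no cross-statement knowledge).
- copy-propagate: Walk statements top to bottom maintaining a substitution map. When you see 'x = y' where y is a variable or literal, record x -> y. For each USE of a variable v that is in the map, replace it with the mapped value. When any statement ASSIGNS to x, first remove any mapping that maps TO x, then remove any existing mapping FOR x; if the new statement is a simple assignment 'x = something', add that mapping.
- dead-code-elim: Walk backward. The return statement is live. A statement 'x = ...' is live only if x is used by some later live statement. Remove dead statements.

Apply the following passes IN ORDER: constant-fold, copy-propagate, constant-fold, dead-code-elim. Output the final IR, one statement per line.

Initial IR:
  t = 6
  d = 7 - 0
  u = 5 * t
  x = 3 - t
  return u
After constant-fold (5 stmts):
  t = 6
  d = 7
  u = 5 * t
  x = 3 - t
  return u
After copy-propagate (5 stmts):
  t = 6
  d = 7
  u = 5 * 6
  x = 3 - 6
  return u
After constant-fold (5 stmts):
  t = 6
  d = 7
  u = 30
  x = -3
  return u
After dead-code-elim (2 stmts):
  u = 30
  return u

Answer: u = 30
return u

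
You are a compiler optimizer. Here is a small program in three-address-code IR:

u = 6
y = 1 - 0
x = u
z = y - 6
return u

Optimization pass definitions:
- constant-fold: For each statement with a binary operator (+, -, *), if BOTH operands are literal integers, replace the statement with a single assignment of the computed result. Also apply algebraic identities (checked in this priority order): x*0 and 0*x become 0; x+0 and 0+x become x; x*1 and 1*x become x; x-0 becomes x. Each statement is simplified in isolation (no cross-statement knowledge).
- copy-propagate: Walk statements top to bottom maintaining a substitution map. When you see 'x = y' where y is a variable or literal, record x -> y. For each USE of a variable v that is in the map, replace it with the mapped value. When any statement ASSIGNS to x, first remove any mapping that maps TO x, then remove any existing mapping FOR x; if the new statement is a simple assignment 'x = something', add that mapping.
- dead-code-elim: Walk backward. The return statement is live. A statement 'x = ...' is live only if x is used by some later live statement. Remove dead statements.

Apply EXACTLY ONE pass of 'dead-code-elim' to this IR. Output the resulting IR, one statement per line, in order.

Answer: u = 6
return u

Derivation:
Applying dead-code-elim statement-by-statement:
  [5] return u  -> KEEP (return); live=['u']
  [4] z = y - 6  -> DEAD (z not live)
  [3] x = u  -> DEAD (x not live)
  [2] y = 1 - 0  -> DEAD (y not live)
  [1] u = 6  -> KEEP; live=[]
Result (2 stmts):
  u = 6
  return u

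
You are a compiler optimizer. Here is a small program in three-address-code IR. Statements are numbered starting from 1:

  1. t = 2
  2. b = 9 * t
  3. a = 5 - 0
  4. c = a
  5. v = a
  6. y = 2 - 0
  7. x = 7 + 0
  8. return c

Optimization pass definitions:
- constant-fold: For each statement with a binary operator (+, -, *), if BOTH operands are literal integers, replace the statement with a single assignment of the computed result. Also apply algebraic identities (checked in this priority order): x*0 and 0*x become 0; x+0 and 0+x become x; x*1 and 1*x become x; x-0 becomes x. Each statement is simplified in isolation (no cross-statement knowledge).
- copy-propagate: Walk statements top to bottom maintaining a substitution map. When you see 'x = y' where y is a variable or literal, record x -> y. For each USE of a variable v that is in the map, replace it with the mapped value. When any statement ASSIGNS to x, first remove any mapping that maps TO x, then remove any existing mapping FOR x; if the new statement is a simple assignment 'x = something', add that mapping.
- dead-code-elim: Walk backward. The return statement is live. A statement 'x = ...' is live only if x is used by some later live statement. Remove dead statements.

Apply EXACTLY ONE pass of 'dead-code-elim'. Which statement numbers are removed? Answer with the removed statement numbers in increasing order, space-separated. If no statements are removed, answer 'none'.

Answer: 1 2 5 6 7

Derivation:
Backward liveness scan:
Stmt 1 't = 2': DEAD (t not in live set [])
Stmt 2 'b = 9 * t': DEAD (b not in live set [])
Stmt 3 'a = 5 - 0': KEEP (a is live); live-in = []
Stmt 4 'c = a': KEEP (c is live); live-in = ['a']
Stmt 5 'v = a': DEAD (v not in live set ['c'])
Stmt 6 'y = 2 - 0': DEAD (y not in live set ['c'])
Stmt 7 'x = 7 + 0': DEAD (x not in live set ['c'])
Stmt 8 'return c': KEEP (return); live-in = ['c']
Removed statement numbers: [1, 2, 5, 6, 7]
Surviving IR:
  a = 5 - 0
  c = a
  return c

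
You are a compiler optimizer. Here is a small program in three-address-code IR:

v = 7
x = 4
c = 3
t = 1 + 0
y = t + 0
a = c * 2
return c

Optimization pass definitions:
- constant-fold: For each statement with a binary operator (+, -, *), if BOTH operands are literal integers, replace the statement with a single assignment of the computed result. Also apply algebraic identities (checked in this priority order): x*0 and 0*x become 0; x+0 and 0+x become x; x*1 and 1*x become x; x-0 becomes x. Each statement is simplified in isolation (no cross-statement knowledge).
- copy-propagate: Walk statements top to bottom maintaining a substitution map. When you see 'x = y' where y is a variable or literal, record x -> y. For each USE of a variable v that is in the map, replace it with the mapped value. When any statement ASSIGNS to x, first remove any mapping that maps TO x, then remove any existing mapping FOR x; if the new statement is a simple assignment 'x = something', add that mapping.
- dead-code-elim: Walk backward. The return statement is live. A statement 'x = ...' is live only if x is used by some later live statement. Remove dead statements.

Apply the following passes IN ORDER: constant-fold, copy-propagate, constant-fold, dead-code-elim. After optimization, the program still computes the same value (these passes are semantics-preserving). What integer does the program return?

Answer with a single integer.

Answer: 3

Derivation:
Initial IR:
  v = 7
  x = 4
  c = 3
  t = 1 + 0
  y = t + 0
  a = c * 2
  return c
After constant-fold (7 stmts):
  v = 7
  x = 4
  c = 3
  t = 1
  y = t
  a = c * 2
  return c
After copy-propagate (7 stmts):
  v = 7
  x = 4
  c = 3
  t = 1
  y = 1
  a = 3 * 2
  return 3
After constant-fold (7 stmts):
  v = 7
  x = 4
  c = 3
  t = 1
  y = 1
  a = 6
  return 3
After dead-code-elim (1 stmts):
  return 3
Evaluate:
  v = 7  =>  v = 7
  x = 4  =>  x = 4
  c = 3  =>  c = 3
  t = 1 + 0  =>  t = 1
  y = t + 0  =>  y = 1
  a = c * 2  =>  a = 6
  return c = 3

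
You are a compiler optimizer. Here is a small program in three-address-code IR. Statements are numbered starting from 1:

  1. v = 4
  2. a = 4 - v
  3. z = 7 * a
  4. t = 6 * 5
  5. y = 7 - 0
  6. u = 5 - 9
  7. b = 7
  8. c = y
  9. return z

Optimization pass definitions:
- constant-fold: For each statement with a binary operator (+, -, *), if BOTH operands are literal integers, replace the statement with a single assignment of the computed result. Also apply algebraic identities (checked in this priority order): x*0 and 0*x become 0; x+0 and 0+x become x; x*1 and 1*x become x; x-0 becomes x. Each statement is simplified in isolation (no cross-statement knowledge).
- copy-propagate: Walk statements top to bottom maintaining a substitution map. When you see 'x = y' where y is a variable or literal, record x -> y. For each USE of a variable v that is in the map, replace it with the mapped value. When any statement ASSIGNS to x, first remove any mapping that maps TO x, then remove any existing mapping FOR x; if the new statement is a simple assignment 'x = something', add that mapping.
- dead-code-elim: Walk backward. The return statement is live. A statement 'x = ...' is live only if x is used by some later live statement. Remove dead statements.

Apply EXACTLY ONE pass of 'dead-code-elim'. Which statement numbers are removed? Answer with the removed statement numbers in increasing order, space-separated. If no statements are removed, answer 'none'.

Answer: 4 5 6 7 8

Derivation:
Backward liveness scan:
Stmt 1 'v = 4': KEEP (v is live); live-in = []
Stmt 2 'a = 4 - v': KEEP (a is live); live-in = ['v']
Stmt 3 'z = 7 * a': KEEP (z is live); live-in = ['a']
Stmt 4 't = 6 * 5': DEAD (t not in live set ['z'])
Stmt 5 'y = 7 - 0': DEAD (y not in live set ['z'])
Stmt 6 'u = 5 - 9': DEAD (u not in live set ['z'])
Stmt 7 'b = 7': DEAD (b not in live set ['z'])
Stmt 8 'c = y': DEAD (c not in live set ['z'])
Stmt 9 'return z': KEEP (return); live-in = ['z']
Removed statement numbers: [4, 5, 6, 7, 8]
Surviving IR:
  v = 4
  a = 4 - v
  z = 7 * a
  return z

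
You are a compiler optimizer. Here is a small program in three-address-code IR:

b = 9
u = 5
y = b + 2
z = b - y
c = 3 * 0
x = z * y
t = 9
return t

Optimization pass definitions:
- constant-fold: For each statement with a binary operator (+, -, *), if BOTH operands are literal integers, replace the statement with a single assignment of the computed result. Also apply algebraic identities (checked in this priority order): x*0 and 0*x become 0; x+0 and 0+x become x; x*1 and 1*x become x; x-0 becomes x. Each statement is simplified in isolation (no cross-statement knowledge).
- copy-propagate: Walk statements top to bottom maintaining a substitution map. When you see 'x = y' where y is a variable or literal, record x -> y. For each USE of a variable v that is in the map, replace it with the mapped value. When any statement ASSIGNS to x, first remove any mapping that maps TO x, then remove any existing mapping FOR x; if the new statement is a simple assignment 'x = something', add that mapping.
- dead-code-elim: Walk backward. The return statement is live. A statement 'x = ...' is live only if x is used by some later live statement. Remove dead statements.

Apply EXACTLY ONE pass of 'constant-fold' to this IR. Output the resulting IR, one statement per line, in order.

Answer: b = 9
u = 5
y = b + 2
z = b - y
c = 0
x = z * y
t = 9
return t

Derivation:
Applying constant-fold statement-by-statement:
  [1] b = 9  (unchanged)
  [2] u = 5  (unchanged)
  [3] y = b + 2  (unchanged)
  [4] z = b - y  (unchanged)
  [5] c = 3 * 0  -> c = 0
  [6] x = z * y  (unchanged)
  [7] t = 9  (unchanged)
  [8] return t  (unchanged)
Result (8 stmts):
  b = 9
  u = 5
  y = b + 2
  z = b - y
  c = 0
  x = z * y
  t = 9
  return t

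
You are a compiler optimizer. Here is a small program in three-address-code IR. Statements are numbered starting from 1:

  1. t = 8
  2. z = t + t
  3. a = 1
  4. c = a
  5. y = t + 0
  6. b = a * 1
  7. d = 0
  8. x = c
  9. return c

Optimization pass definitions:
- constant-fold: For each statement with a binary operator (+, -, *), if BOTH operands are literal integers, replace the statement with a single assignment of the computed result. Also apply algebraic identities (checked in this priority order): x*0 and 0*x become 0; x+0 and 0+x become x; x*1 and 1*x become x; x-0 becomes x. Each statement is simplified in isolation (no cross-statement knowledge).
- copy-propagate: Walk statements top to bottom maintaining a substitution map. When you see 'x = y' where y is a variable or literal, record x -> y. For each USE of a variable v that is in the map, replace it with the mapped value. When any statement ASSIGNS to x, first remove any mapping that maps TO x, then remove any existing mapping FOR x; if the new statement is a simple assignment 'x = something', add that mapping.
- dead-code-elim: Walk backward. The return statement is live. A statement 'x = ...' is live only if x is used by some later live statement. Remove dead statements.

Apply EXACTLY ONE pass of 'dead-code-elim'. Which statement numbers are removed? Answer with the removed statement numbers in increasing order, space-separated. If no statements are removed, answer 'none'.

Answer: 1 2 5 6 7 8

Derivation:
Backward liveness scan:
Stmt 1 't = 8': DEAD (t not in live set [])
Stmt 2 'z = t + t': DEAD (z not in live set [])
Stmt 3 'a = 1': KEEP (a is live); live-in = []
Stmt 4 'c = a': KEEP (c is live); live-in = ['a']
Stmt 5 'y = t + 0': DEAD (y not in live set ['c'])
Stmt 6 'b = a * 1': DEAD (b not in live set ['c'])
Stmt 7 'd = 0': DEAD (d not in live set ['c'])
Stmt 8 'x = c': DEAD (x not in live set ['c'])
Stmt 9 'return c': KEEP (return); live-in = ['c']
Removed statement numbers: [1, 2, 5, 6, 7, 8]
Surviving IR:
  a = 1
  c = a
  return c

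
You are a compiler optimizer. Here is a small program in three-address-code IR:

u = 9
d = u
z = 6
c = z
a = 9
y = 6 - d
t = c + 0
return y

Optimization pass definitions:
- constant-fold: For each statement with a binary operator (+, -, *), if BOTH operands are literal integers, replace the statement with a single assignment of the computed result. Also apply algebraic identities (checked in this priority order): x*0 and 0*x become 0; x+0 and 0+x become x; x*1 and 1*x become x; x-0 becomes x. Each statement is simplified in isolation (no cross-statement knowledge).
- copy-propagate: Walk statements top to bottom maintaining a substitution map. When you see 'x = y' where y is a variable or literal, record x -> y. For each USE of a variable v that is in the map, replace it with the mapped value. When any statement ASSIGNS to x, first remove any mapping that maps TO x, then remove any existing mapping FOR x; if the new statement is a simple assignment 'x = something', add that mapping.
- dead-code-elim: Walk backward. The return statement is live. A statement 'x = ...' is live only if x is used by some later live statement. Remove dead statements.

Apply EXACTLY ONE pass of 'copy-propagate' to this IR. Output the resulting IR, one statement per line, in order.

Answer: u = 9
d = 9
z = 6
c = 6
a = 9
y = 6 - 9
t = 6 + 0
return y

Derivation:
Applying copy-propagate statement-by-statement:
  [1] u = 9  (unchanged)
  [2] d = u  -> d = 9
  [3] z = 6  (unchanged)
  [4] c = z  -> c = 6
  [5] a = 9  (unchanged)
  [6] y = 6 - d  -> y = 6 - 9
  [7] t = c + 0  -> t = 6 + 0
  [8] return y  (unchanged)
Result (8 stmts):
  u = 9
  d = 9
  z = 6
  c = 6
  a = 9
  y = 6 - 9
  t = 6 + 0
  return y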